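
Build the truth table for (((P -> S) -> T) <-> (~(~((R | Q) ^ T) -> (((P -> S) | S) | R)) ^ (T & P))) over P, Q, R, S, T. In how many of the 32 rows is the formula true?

20

P | Q | R | S | T || φ
0 | 0 | 0 | 0 | 0 || 1
0 | 0 | 0 | 0 | 1 || 0
0 | 0 | 0 | 1 | 0 || 1
0 | 0 | 0 | 1 | 1 || 0
0 | 0 | 1 | 0 | 0 || 1
0 | 0 | 1 | 0 | 1 || 0
0 | 0 | 1 | 1 | 0 || 1
0 | 0 | 1 | 1 | 1 || 0
0 | 1 | 0 | 0 | 0 || 1
0 | 1 | 0 | 0 | 1 || 0
0 | 1 | 0 | 1 | 0 || 1
0 | 1 | 0 | 1 | 1 || 0
0 | 1 | 1 | 0 | 0 || 1
0 | 1 | 1 | 0 | 1 || 0
0 | 1 | 1 | 1 | 0 || 1
0 | 1 | 1 | 1 | 1 || 0
1 | 0 | 0 | 0 | 0 || 1
1 | 0 | 0 | 0 | 1 || 1
1 | 0 | 0 | 1 | 0 || 1
1 | 0 | 0 | 1 | 1 || 1
1 | 0 | 1 | 0 | 0 || 0
1 | 0 | 1 | 0 | 1 || 1
1 | 0 | 1 | 1 | 0 || 1
1 | 0 | 1 | 1 | 1 || 1
1 | 1 | 0 | 0 | 0 || 0
1 | 1 | 0 | 0 | 1 || 0
1 | 1 | 0 | 1 | 0 || 1
1 | 1 | 0 | 1 | 1 || 1
1 | 1 | 1 | 0 | 0 || 0
1 | 1 | 1 | 0 | 1 || 1
1 | 1 | 1 | 1 | 0 || 1
1 | 1 | 1 | 1 | 1 || 1
The formula is true on 20 of the 32 rows.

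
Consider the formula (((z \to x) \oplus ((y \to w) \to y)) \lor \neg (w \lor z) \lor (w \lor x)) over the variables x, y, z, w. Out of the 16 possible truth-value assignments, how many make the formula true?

x | y | z | w | φ
- | - | - | - | -
F | F | F | F | T
F | F | F | T | T
F | F | T | F | F
F | F | T | T | T
F | T | F | F | T
F | T | F | T | T
F | T | T | F | T
F | T | T | T | T
T | F | F | F | T
T | F | F | T | T
T | F | T | F | T
T | F | T | T | T
T | T | F | F | T
T | T | F | T | T
T | T | T | F | T
T | T | T | T | T
The formula is true on 15 of the 16 rows.

15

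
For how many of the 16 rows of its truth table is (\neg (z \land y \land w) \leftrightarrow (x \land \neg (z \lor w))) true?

x | y | z | w || φ
T | T | T | T || T
T | T | T | F || F
T | T | F | T || F
T | T | F | F || T
T | F | T | T || F
T | F | T | F || F
T | F | F | T || F
T | F | F | F || T
F | T | T | T || T
F | T | T | F || F
F | T | F | T || F
F | T | F | F || F
F | F | T | T || F
F | F | T | F || F
F | F | F | T || F
F | F | F | F || F
The formula is true on 4 of the 16 rows.

4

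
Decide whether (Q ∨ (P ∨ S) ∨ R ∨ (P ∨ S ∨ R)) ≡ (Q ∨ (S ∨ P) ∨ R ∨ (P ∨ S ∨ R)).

P | Q | R | S || φ | ψ
1 | 1 | 1 | 1 || 1 | 1
1 | 1 | 1 | 0 || 1 | 1
1 | 1 | 0 | 1 || 1 | 1
1 | 1 | 0 | 0 || 1 | 1
1 | 0 | 1 | 1 || 1 | 1
1 | 0 | 1 | 0 || 1 | 1
1 | 0 | 0 | 1 || 1 | 1
1 | 0 | 0 | 0 || 1 | 1
0 | 1 | 1 | 1 || 1 | 1
0 | 1 | 1 | 0 || 1 | 1
0 | 1 | 0 | 1 || 1 | 1
0 | 1 | 0 | 0 || 1 | 1
0 | 0 | 1 | 1 || 1 | 1
0 | 0 | 1 | 0 || 1 | 1
0 | 0 | 0 | 1 || 1 | 1
0 | 0 | 0 | 0 || 0 | 0
The columns for φ and ψ agree on every row, so they are logically equivalent.

equivalent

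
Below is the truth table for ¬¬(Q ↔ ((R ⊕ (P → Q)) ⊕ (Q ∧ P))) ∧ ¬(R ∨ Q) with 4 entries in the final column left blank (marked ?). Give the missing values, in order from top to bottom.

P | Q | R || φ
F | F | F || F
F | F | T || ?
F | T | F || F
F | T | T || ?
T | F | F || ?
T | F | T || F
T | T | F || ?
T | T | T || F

Row P=F, Q=F, R=T: ¬¬(Q ↔ ((R ⊕ (P → Q)) ⊕ (Q ∧ P))) = T, ¬(R ∨ Q) = F, so the formula = F.
Row P=F, Q=T, R=T: ¬¬(Q ↔ ((R ⊕ (P → Q)) ⊕ (Q ∧ P))) = F, ¬(R ∨ Q) = F, so the formula = F.
Row P=T, Q=F, R=F: ¬¬(Q ↔ ((R ⊕ (P → Q)) ⊕ (Q ∧ P))) = T, ¬(R ∨ Q) = T, so the formula = T.
Row P=T, Q=T, R=F: ¬¬(Q ↔ ((R ⊕ (P → Q)) ⊕ (Q ∧ P))) = F, ¬(R ∨ Q) = F, so the formula = F.

F, F, T, F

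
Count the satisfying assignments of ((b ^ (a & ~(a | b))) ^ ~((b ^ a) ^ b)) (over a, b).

  a      b    |    φ  
False  False  |   True
False   True  |  False
 True  False  |  False
 True   True  |   True
The formula is true on 2 of the 4 rows.

2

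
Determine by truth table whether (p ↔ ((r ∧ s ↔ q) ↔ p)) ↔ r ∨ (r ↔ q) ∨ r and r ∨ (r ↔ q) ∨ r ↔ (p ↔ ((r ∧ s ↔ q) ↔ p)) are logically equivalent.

equivalent

p | q | r | s | φ | ψ
- | - | - | - | - | -
F | F | F | F | T | T
F | F | F | T | T | T
F | F | T | F | T | T
F | F | T | T | F | F
F | T | F | F | T | T
F | T | F | T | T | T
F | T | T | F | F | F
F | T | T | T | T | T
T | F | F | F | T | T
T | F | F | T | T | T
T | F | T | F | T | T
T | F | T | T | F | F
T | T | F | F | T | T
T | T | F | T | T | T
T | T | T | F | F | F
T | T | T | T | T | T
The columns for φ and ψ agree on every row, so they are logically equivalent.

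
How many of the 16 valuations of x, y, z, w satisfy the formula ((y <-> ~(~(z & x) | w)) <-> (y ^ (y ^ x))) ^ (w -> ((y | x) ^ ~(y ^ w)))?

6

x  y  z  w     (z & x)  ~(z & x)  (~(z & x) | w)  ~(~(z & x) | w)  (y <-> ~(~(z & x) | w))  (y ^ x)  (y ^ (y ^ x))  (y | x)  (y ^ w)  ~(y ^ w)  ((y | x) ^ ~(y ^ w))  (w -> ((y | x) ^ ~(y ^ w)))  φ
1  1  1  1        1        0            1                0                    0                0           1           1        0        1               0                         0               0
1  1  1  0        1        0            0                1                    1                0           1           1        1        0               1                         1               0
1  1  0  1        0        1            1                0                    0                0           1           1        0        1               0                         0               0
1  1  0  0        0        1            1                0                    0                0           1           1        1        0               1                         1               1
1  0  1  1        1        0            1                0                    1                1           1           1        1        0               1                         1               0
1  0  1  0        1        0            0                1                    0                1           1           1        0        1               0                         1               1
1  0  0  1        0        1            1                0                    1                1           1           1        1        0               1                         1               0
1  0  0  0        0        1            1                0                    1                1           1           1        0        1               0                         1               0
0  1  1  1        0        1            1                0                    0                1           0           1        0        1               0                         0               1
0  1  1  0        0        1            1                0                    0                1           0           1        1        0               1                         1               0
0  1  0  1        0        1            1                0                    0                1           0           1        0        1               0                         0               1
0  1  0  0        0        1            1                0                    0                1           0           1        1        0               1                         1               0
0  0  1  1        0        1            1                0                    1                0           0           0        1        0               0                         0               0
0  0  1  0        0        1            1                0                    1                0           0           0        0        1               1                         1               1
0  0  0  1        0        1            1                0                    1                0           0           0        1        0               0                         0               0
0  0  0  0        0        1            1                0                    1                0           0           0        0        1               1                         1               1
The formula is true on 6 of the 16 rows.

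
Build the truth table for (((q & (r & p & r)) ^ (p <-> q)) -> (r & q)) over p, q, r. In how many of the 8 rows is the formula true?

5

  p   |   q   |   r   | (r & p & r) | (q & (r & p & r)) | (p <-> q) | (r & q) |   φ  
----- | ----- | ----- | ----------- | ----------------- | --------- | ------- | -----
False | False | False |    False    |       False       |    True   |  False  | False
False | False |  True |    False    |       False       |    True   |  False  | False
False |  True | False |    False    |       False       |   False   |  False  |  True
False |  True |  True |    False    |       False       |   False   |   True  |  True
 True | False | False |    False    |       False       |   False   |  False  |  True
 True | False |  True |     True    |       False       |   False   |  False  |  True
 True |  True | False |    False    |       False       |    True   |  False  | False
 True |  True |  True |     True    |        True       |    True   |   True  |  True
The formula is true on 5 of the 8 rows.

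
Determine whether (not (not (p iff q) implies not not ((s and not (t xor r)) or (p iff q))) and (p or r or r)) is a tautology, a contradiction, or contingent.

contingent

p  q  r  s  t  |  φ
F  F  F  F  F  |  F
F  F  F  F  T  |  F
F  F  F  T  F  |  F
F  F  F  T  T  |  F
F  F  T  F  F  |  F
F  F  T  F  T  |  F
F  F  T  T  F  |  F
F  F  T  T  T  |  F
F  T  F  F  F  |  F
F  T  F  F  T  |  F
F  T  F  T  F  |  F
F  T  F  T  T  |  F
F  T  T  F  F  |  T
F  T  T  F  T  |  T
F  T  T  T  F  |  T
F  T  T  T  T  |  F
T  F  F  F  F  |  T
T  F  F  F  T  |  T
T  F  F  T  F  |  F
T  F  F  T  T  |  T
T  F  T  F  F  |  T
T  F  T  F  T  |  T
T  F  T  T  F  |  T
T  F  T  T  T  |  F
T  T  F  F  F  |  F
T  T  F  F  T  |  F
T  T  F  T  F  |  F
T  T  F  T  T  |  F
T  T  T  F  F  |  F
T  T  T  F  T  |  F
T  T  T  T  F  |  F
T  T  T  T  T  |  F
9 of 32 rows are T, so the formula is contingent.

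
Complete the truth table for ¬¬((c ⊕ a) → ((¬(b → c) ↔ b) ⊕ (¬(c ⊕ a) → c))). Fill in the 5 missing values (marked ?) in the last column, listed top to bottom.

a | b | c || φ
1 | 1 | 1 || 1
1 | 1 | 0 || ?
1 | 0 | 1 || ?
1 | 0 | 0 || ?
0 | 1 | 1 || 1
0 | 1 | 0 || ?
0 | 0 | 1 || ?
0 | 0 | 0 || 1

0, 1, 0, 1, 0

Row a=1, b=1, c=0: ((c ⊕ a) → ((¬(b → c) ↔ b) ⊕ (¬(c ⊕ a) → c))) = 0, ¬((c ⊕ a) → ((¬(b → c) ↔ b) ⊕ (¬(c ⊕ a) → c))) = 1, so the formula = 0.
Row a=1, b=0, c=1: ((c ⊕ a) → ((¬(b → c) ↔ b) ⊕ (¬(c ⊕ a) → c))) = 1, ¬((c ⊕ a) → ((¬(b → c) ↔ b) ⊕ (¬(c ⊕ a) → c))) = 0, so the formula = 1.
Row a=1, b=0, c=0: ((c ⊕ a) → ((¬(b → c) ↔ b) ⊕ (¬(c ⊕ a) → c))) = 0, ¬((c ⊕ a) → ((¬(b → c) ↔ b) ⊕ (¬(c ⊕ a) → c))) = 1, so the formula = 0.
Row a=0, b=1, c=0: ((c ⊕ a) → ((¬(b → c) ↔ b) ⊕ (¬(c ⊕ a) → c))) = 1, ¬((c ⊕ a) → ((¬(b → c) ↔ b) ⊕ (¬(c ⊕ a) → c))) = 0, so the formula = 1.
Row a=0, b=0, c=1: ((c ⊕ a) → ((¬(b → c) ↔ b) ⊕ (¬(c ⊕ a) → c))) = 0, ¬((c ⊕ a) → ((¬(b → c) ↔ b) ⊕ (¬(c ⊕ a) → c))) = 1, so the formula = 0.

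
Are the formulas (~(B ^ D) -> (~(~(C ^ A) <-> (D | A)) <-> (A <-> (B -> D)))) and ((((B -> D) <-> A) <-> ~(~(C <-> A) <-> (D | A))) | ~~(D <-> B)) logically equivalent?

not equivalent

  A   |   B   |   C   |   D   |   φ   |   ψ  
----- | ----- | ----- | ----- | ----- | -----
False | False | False | False | False |  True
False | False | False |  True |  True | False
False | False |  True | False |  True |  True
False | False |  True |  True |  True |  True
False |  True | False | False |  True | False
False |  True | False |  True |  True |  True
False |  True |  True | False |  True |  True
False |  True |  True |  True | False |  True
 True | False | False | False |  True |  True
 True | False | False |  True |  True | False
 True | False |  True | False | False |  True
 True | False |  True |  True |  True |  True
 True |  True | False | False |  True |  True
 True |  True | False |  True |  True |  True
 True |  True |  True | False |  True | False
 True |  True |  True |  True | False |  True
The columns differ at A=False, B=False, C=False, D=False (φ=False, ψ=True), so they are not equivalent.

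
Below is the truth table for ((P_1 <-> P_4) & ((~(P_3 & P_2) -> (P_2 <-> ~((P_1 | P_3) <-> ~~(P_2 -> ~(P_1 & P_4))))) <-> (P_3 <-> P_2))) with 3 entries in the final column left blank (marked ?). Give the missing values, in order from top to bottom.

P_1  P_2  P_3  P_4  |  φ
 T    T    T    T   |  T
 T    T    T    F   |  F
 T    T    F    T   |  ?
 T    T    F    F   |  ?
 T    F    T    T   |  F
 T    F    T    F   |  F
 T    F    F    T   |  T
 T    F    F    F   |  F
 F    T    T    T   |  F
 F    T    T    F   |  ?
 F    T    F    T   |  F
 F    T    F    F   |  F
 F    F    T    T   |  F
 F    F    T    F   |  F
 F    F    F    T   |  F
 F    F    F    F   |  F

F, F, T

Row P_1=T, P_2=T, P_3=F, P_4=T: (P_1 <-> P_4) = T, ((~(P_3 & P_2) -> (P_2 <-> ~((P_1 | P_3) <-> ~~(P_2 -> ~(P_1 & P_4))))) <-> (P_3 <-> P_2)) = F, so the formula = F.
Row P_1=T, P_2=T, P_3=F, P_4=F: (P_1 <-> P_4) = F, ((~(P_3 & P_2) -> (P_2 <-> ~((P_1 | P_3) <-> ~~(P_2 -> ~(P_1 & P_4))))) <-> (P_3 <-> P_2)) = T, so the formula = F.
Row P_1=F, P_2=T, P_3=T, P_4=F: (P_1 <-> P_4) = T, ((~(P_3 & P_2) -> (P_2 <-> ~((P_1 | P_3) <-> ~~(P_2 -> ~(P_1 & P_4))))) <-> (P_3 <-> P_2)) = T, so the formula = T.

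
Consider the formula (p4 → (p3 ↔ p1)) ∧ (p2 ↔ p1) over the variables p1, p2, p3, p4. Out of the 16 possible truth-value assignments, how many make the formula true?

6

p1 | p2 | p3 | p4 | ((p4 → (p3 ↔ p1)) ∧ (p2 ↔ p1))
-- | -- | -- | -- | ------------------------------
0  | 0  | 0  | 0  |               1               
0  | 0  | 0  | 1  |               1               
0  | 0  | 1  | 0  |               1               
0  | 0  | 1  | 1  |               0               
0  | 1  | 0  | 0  |               0               
0  | 1  | 0  | 1  |               0               
0  | 1  | 1  | 0  |               0               
0  | 1  | 1  | 1  |               0               
1  | 0  | 0  | 0  |               0               
1  | 0  | 0  | 1  |               0               
1  | 0  | 1  | 0  |               0               
1  | 0  | 1  | 1  |               0               
1  | 1  | 0  | 0  |               1               
1  | 1  | 0  | 1  |               0               
1  | 1  | 1  | 0  |               1               
1  | 1  | 1  | 1  |               1               
The formula is true on 6 of the 16 rows.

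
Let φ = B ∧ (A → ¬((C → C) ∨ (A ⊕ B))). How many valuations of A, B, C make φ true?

A  B  C  |  (B ∧ (A → ¬((C → C) ∨ (A ⊕ B))))
F  F  F  |                 F                
F  F  T  |                 F                
F  T  F  |                 T                
F  T  T  |                 T                
T  F  F  |                 F                
T  F  T  |                 F                
T  T  F  |                 F                
T  T  T  |                 F                
The formula is true on 2 of the 8 rows.

2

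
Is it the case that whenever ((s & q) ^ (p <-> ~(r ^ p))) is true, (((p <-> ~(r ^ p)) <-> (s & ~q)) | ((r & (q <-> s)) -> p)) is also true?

no

p  q  r  s  |  φ  ψ
0  0  0  0  |  0  1
0  0  0  1  |  0  1
0  0  1  0  |  1  0
0  0  1  1  |  1  1
0  1  0  0  |  0  1
0  1  0  1  |  1  1
0  1  1  0  |  1  1
0  1  1  1  |  0  0
1  0  0  0  |  0  1
1  0  0  1  |  0  1
1  0  1  0  |  1  1
1  0  1  1  |  1  1
1  1  0  0  |  0  1
1  1  0  1  |  1  1
1  1  1  0  |  1  1
1  1  1  1  |  0  1
At p=0, q=0, r=1, s=0 we have φ true but ψ false, so φ does not entail ψ.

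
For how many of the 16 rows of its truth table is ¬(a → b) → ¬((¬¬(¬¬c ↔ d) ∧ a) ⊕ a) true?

a | b | c | d || (a → b) | ¬(a → b) | ¬c | ¬¬c | (¬¬c ↔ d) | ¬(¬¬c ↔ d) | ¬¬(¬¬c ↔ d) | (¬¬(¬¬c ↔ d) ∧ a) | ((¬¬(¬¬c ↔ d) ∧ a) ⊕ a) | ¬((¬¬(¬¬c ↔ d) ∧ a) ⊕ a) | φ
F | F | F | F ||    T    |    F     | T  |  F  |     T     |     F      |      T      |         F         |            F            |            T             | T
F | F | F | T ||    T    |    F     | T  |  F  |     F     |     T      |      F      |         F         |            F            |            T             | T
F | F | T | F ||    T    |    F     | F  |  T  |     F     |     T      |      F      |         F         |            F            |            T             | T
F | F | T | T ||    T    |    F     | F  |  T  |     T     |     F      |      T      |         F         |            F            |            T             | T
F | T | F | F ||    T    |    F     | T  |  F  |     T     |     F      |      T      |         F         |            F            |            T             | T
F | T | F | T ||    T    |    F     | T  |  F  |     F     |     T      |      F      |         F         |            F            |            T             | T
F | T | T | F ||    T    |    F     | F  |  T  |     F     |     T      |      F      |         F         |            F            |            T             | T
F | T | T | T ||    T    |    F     | F  |  T  |     T     |     F      |      T      |         F         |            F            |            T             | T
T | F | F | F ||    F    |    T     | T  |  F  |     T     |     F      |      T      |         T         |            F            |            T             | T
T | F | F | T ||    F    |    T     | T  |  F  |     F     |     T      |      F      |         F         |            T            |            F             | F
T | F | T | F ||    F    |    T     | F  |  T  |     F     |     T      |      F      |         F         |            T            |            F             | F
T | F | T | T ||    F    |    T     | F  |  T  |     T     |     F      |      T      |         T         |            F            |            T             | T
T | T | F | F ||    T    |    F     | T  |  F  |     T     |     F      |      T      |         T         |            F            |            T             | T
T | T | F | T ||    T    |    F     | T  |  F  |     F     |     T      |      F      |         F         |            T            |            F             | T
T | T | T | F ||    T    |    F     | F  |  T  |     F     |     T      |      F      |         F         |            T            |            F             | T
T | T | T | T ||    T    |    F     | F  |  T  |     T     |     F      |      T      |         T         |            F            |            T             | T
The formula is true on 14 of the 16 rows.

14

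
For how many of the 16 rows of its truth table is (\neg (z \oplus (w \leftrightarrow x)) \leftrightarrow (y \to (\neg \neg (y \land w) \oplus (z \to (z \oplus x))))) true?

x | y | z | w || (w \leftrightarrow x) | (y \land w) | \neg (y \land w) | \neg \neg (y \land w) | (z \oplus x) | (z \to (z \oplus x)) | φ
F | F | F | F ||           T           |      F      |        T         |           F           |      F       |          T           | F
F | F | F | T ||           F           |      F      |        T         |           F           |      F       |          T           | T
F | F | T | F ||           T           |      F      |        T         |           F           |      T       |          T           | T
F | F | T | T ||           F           |      F      |        T         |           F           |      T       |          T           | F
F | T | F | F ||           T           |      F      |        T         |           F           |      F       |          T           | F
F | T | F | T ||           F           |      T      |        F         |           T           |      F       |          T           | F
F | T | T | F ||           T           |      F      |        T         |           F           |      T       |          T           | T
F | T | T | T ||           F           |      T      |        F         |           T           |      T       |          T           | T
T | F | F | F ||           F           |      F      |        T         |           F           |      T       |          T           | T
T | F | F | T ||           T           |      F      |        T         |           F           |      T       |          T           | F
T | F | T | F ||           F           |      F      |        T         |           F           |      F       |          F           | F
T | F | T | T ||           T           |      F      |        T         |           F           |      F       |          F           | T
T | T | F | F ||           F           |      F      |        T         |           F           |      T       |          T           | T
T | T | F | T ||           T           |      T      |        F         |           T           |      T       |          T           | T
T | T | T | F ||           F           |      F      |        T         |           F           |      F       |          F           | T
T | T | T | T ||           T           |      T      |        F         |           T           |      F       |          F           | T
The formula is true on 10 of the 16 rows.

10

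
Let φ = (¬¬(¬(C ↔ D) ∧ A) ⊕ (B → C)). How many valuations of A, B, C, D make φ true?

A | B | C | D | (C ↔ D) | ¬(C ↔ D) | (¬(C ↔ D) ∧ A) | ¬(¬(C ↔ D) ∧ A) | ¬¬(¬(C ↔ D) ∧ A) | (B → C) | (¬¬(¬(C ↔ D) ∧ A) ⊕ (B → C))
- | - | - | - | ------- | -------- | -------------- | --------------- | ---------------- | ------- | ----------------------------
1 | 1 | 1 | 1 |    1    |    0     |       0        |        1        |        0         |    1    |              1              
1 | 1 | 1 | 0 |    0    |    1     |       1        |        0        |        1         |    1    |              0              
1 | 1 | 0 | 1 |    0    |    1     |       1        |        0        |        1         |    0    |              1              
1 | 1 | 0 | 0 |    1    |    0     |       0        |        1        |        0         |    0    |              0              
1 | 0 | 1 | 1 |    1    |    0     |       0        |        1        |        0         |    1    |              1              
1 | 0 | 1 | 0 |    0    |    1     |       1        |        0        |        1         |    1    |              0              
1 | 0 | 0 | 1 |    0    |    1     |       1        |        0        |        1         |    1    |              0              
1 | 0 | 0 | 0 |    1    |    0     |       0        |        1        |        0         |    1    |              1              
0 | 1 | 1 | 1 |    1    |    0     |       0        |        1        |        0         |    1    |              1              
0 | 1 | 1 | 0 |    0    |    1     |       0        |        1        |        0         |    1    |              1              
0 | 1 | 0 | 1 |    0    |    1     |       0        |        1        |        0         |    0    |              0              
0 | 1 | 0 | 0 |    1    |    0     |       0        |        1        |        0         |    0    |              0              
0 | 0 | 1 | 1 |    1    |    0     |       0        |        1        |        0         |    1    |              1              
0 | 0 | 1 | 0 |    0    |    1     |       0        |        1        |        0         |    1    |              1              
0 | 0 | 0 | 1 |    0    |    1     |       0        |        1        |        0         |    1    |              1              
0 | 0 | 0 | 0 |    1    |    0     |       0        |        1        |        0         |    1    |              1              
The formula is true on 10 of the 16 rows.

10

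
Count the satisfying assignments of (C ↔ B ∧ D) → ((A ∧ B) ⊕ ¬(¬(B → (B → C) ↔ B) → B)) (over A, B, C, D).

A | B | C | D || (B ∧ D) | (C ↔ (B ∧ D)) | (A ∧ B) | (B → C) | (B → (B → C)) | ((B → (B → C)) ↔ B) | ¬((B → (B → C)) ↔ B) | (¬((B → (B → C)) ↔ B) → B) | ¬(¬((B → (B → C)) ↔ B) → B) | φ
0 | 0 | 0 | 0 ||    0    |       1       |    0    |    1    |       1       |          0          |          1           |             0              |              1              | 1
0 | 0 | 0 | 1 ||    0    |       1       |    0    |    1    |       1       |          0          |          1           |             0              |              1              | 1
0 | 0 | 1 | 0 ||    0    |       0       |    0    |    1    |       1       |          0          |          1           |             0              |              1              | 1
0 | 0 | 1 | 1 ||    0    |       0       |    0    |    1    |       1       |          0          |          1           |             0              |              1              | 1
0 | 1 | 0 | 0 ||    0    |       1       |    0    |    0    |       0       |          0          |          1           |             1              |              0              | 0
0 | 1 | 0 | 1 ||    1    |       0       |    0    |    0    |       0       |          0          |          1           |             1              |              0              | 1
0 | 1 | 1 | 0 ||    0    |       0       |    0    |    1    |       1       |          1          |          0           |             1              |              0              | 1
0 | 1 | 1 | 1 ||    1    |       1       |    0    |    1    |       1       |          1          |          0           |             1              |              0              | 0
1 | 0 | 0 | 0 ||    0    |       1       |    0    |    1    |       1       |          0          |          1           |             0              |              1              | 1
1 | 0 | 0 | 1 ||    0    |       1       |    0    |    1    |       1       |          0          |          1           |             0              |              1              | 1
1 | 0 | 1 | 0 ||    0    |       0       |    0    |    1    |       1       |          0          |          1           |             0              |              1              | 1
1 | 0 | 1 | 1 ||    0    |       0       |    0    |    1    |       1       |          0          |          1           |             0              |              1              | 1
1 | 1 | 0 | 0 ||    0    |       1       |    1    |    0    |       0       |          0          |          1           |             1              |              0              | 1
1 | 1 | 0 | 1 ||    1    |       0       |    1    |    0    |       0       |          0          |          1           |             1              |              0              | 1
1 | 1 | 1 | 0 ||    0    |       0       |    1    |    1    |       1       |          1          |          0           |             1              |              0              | 1
1 | 1 | 1 | 1 ||    1    |       1       |    1    |    1    |       1       |          1          |          0           |             1              |              0              | 1
The formula is true on 14 of the 16 rows.

14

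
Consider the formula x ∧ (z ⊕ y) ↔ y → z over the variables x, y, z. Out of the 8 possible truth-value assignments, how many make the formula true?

2

  x   |   y   |   z   | (z ⊕ y) | (x ∧ (z ⊕ y)) | (y → z) | ((x ∧ (z ⊕ y)) ↔ (y → z))
----- | ----- | ----- | ------- | ------------- | ------- | -------------------------
False | False | False |  False  |     False     |   True  |           False          
False | False |  True |   True  |     False     |   True  |           False          
False |  True | False |   True  |     False     |  False  |            True          
False |  True |  True |  False  |     False     |   True  |           False          
 True | False | False |  False  |     False     |   True  |           False          
 True | False |  True |   True  |      True     |   True  |            True          
 True |  True | False |   True  |      True     |  False  |           False          
 True |  True |  True |  False  |     False     |   True  |           False          
The formula is true on 2 of the 8 rows.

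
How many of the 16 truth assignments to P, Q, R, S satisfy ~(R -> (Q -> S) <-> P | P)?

P  Q  R  S     (Q -> S)  (R -> (Q -> S))  (P | P)  ~((R -> (Q -> S)) <-> (P | P))
T  T  T  T        T             T            T                   F               
T  T  T  F        F             F            T                   T               
T  T  F  T        T             T            T                   F               
T  T  F  F        F             T            T                   F               
T  F  T  T        T             T            T                   F               
T  F  T  F        T             T            T                   F               
T  F  F  T        T             T            T                   F               
T  F  F  F        T             T            T                   F               
F  T  T  T        T             T            F                   T               
F  T  T  F        F             F            F                   F               
F  T  F  T        T             T            F                   T               
F  T  F  F        F             T            F                   T               
F  F  T  T        T             T            F                   T               
F  F  T  F        T             T            F                   T               
F  F  F  T        T             T            F                   T               
F  F  F  F        T             T            F                   T               
The formula is true on 8 of the 16 rows.

8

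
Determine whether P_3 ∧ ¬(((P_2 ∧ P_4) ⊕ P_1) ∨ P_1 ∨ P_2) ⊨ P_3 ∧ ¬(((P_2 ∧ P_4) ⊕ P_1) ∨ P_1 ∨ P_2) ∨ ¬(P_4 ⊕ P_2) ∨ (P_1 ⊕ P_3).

 P_1    P_2    P_3    P_4   |    φ      ψ  
 True   True   True   True  |  False   True
 True   True   True  False  |  False  False
 True   True  False   True  |  False   True
 True   True  False  False  |  False   True
 True  False   True   True  |  False  False
 True  False   True  False  |  False   True
 True  False  False   True  |  False   True
 True  False  False  False  |  False   True
False   True   True   True  |  False   True
False   True   True  False  |  False   True
False   True  False   True  |  False   True
False   True  False  False  |  False  False
False  False   True   True  |   True   True
False  False   True  False  |   True   True
False  False  False   True  |  False  False
False  False  False  False  |  False   True
In every row where φ is true, ψ is also true, so φ ⊨ ψ.

yes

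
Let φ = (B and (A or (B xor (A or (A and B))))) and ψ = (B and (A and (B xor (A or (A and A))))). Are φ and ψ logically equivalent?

not equivalent

A  B  |  φ  ψ
1  1  |  1  0
1  0  |  0  0
0  1  |  1  0
0  0  |  0  0
The columns differ at A=1, B=1 (φ=1, ψ=0), so they are not equivalent.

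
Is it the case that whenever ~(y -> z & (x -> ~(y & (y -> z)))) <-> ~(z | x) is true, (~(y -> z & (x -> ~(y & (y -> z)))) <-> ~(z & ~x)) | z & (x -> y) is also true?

x  y  z  |  φ  ψ
T  T  T  |  F  T
T  T  F  |  F  T
T  F  T  |  T  F
T  F  F  |  T  F
F  T  T  |  T  T
F  T  F  |  T  T
F  F  T  |  T  T
F  F  F  |  F  F
At x=T, y=F, z=T we have φ true but ψ false, so φ does not entail ψ.

no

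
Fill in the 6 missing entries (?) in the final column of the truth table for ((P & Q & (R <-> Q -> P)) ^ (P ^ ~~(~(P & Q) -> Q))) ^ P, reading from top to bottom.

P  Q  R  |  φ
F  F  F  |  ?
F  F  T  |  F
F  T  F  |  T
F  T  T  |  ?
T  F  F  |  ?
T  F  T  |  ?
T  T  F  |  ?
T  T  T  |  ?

Row P=F, Q=F, R=F: ((P & Q & (R <-> Q -> P)) ^ (P ^ ~~(~(P & Q) -> Q))) = F, so the formula = F.
Row P=F, Q=T, R=T: ((P & Q & (R <-> Q -> P)) ^ (P ^ ~~(~(P & Q) -> Q))) = T, so the formula = T.
Row P=T, Q=F, R=F: ((P & Q & (R <-> Q -> P)) ^ (P ^ ~~(~(P & Q) -> Q))) = T, so the formula = F.
Row P=T, Q=F, R=T: ((P & Q & (R <-> Q -> P)) ^ (P ^ ~~(~(P & Q) -> Q))) = T, so the formula = F.
Row P=T, Q=T, R=F: ((P & Q & (R <-> Q -> P)) ^ (P ^ ~~(~(P & Q) -> Q))) = F, so the formula = T.
Row P=T, Q=T, R=T: ((P & Q & (R <-> Q -> P)) ^ (P ^ ~~(~(P & Q) -> Q))) = T, so the formula = F.

F, T, F, F, T, F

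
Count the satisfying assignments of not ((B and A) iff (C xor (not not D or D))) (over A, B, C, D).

8

A | B | C | D || (B and A) | not D | not not D | (not not D or D) | (C xor (not not D or D)) | φ
0 | 0 | 0 | 0 ||     0     |   1   |     0     |        0         |            0             | 0
0 | 0 | 0 | 1 ||     0     |   0   |     1     |        1         |            1             | 1
0 | 0 | 1 | 0 ||     0     |   1   |     0     |        0         |            1             | 1
0 | 0 | 1 | 1 ||     0     |   0   |     1     |        1         |            0             | 0
0 | 1 | 0 | 0 ||     0     |   1   |     0     |        0         |            0             | 0
0 | 1 | 0 | 1 ||     0     |   0   |     1     |        1         |            1             | 1
0 | 1 | 1 | 0 ||     0     |   1   |     0     |        0         |            1             | 1
0 | 1 | 1 | 1 ||     0     |   0   |     1     |        1         |            0             | 0
1 | 0 | 0 | 0 ||     0     |   1   |     0     |        0         |            0             | 0
1 | 0 | 0 | 1 ||     0     |   0   |     1     |        1         |            1             | 1
1 | 0 | 1 | 0 ||     0     |   1   |     0     |        0         |            1             | 1
1 | 0 | 1 | 1 ||     0     |   0   |     1     |        1         |            0             | 0
1 | 1 | 0 | 0 ||     1     |   1   |     0     |        0         |            0             | 1
1 | 1 | 0 | 1 ||     1     |   0   |     1     |        1         |            1             | 0
1 | 1 | 1 | 0 ||     1     |   1   |     0     |        0         |            1             | 0
1 | 1 | 1 | 1 ||     1     |   0   |     1     |        1         |            0             | 1
The formula is true on 8 of the 16 rows.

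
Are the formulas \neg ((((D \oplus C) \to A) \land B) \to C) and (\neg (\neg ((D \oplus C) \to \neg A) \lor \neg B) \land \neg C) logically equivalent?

A  B  C  D  |  φ  ψ
T  T  T  T  |  F  F
T  T  T  F  |  F  F
T  T  F  T  |  T  F
T  T  F  F  |  T  T
T  F  T  T  |  F  F
T  F  T  F  |  F  F
T  F  F  T  |  F  F
T  F  F  F  |  F  F
F  T  T  T  |  F  F
F  T  T  F  |  F  F
F  T  F  T  |  F  T
F  T  F  F  |  T  T
F  F  T  T  |  F  F
F  F  T  F  |  F  F
F  F  F  T  |  F  F
F  F  F  F  |  F  F
The columns differ at A=T, B=T, C=F, D=T (φ=T, ψ=F), so they are not equivalent.

not equivalent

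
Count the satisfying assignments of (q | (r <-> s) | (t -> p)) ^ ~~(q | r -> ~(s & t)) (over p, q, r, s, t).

p | q | r | s | t || φ
F | F | F | F | F || F
F | F | F | F | T || F
F | F | F | T | F || F
F | F | F | T | T || T
F | F | T | F | F || F
F | F | T | F | T || T
F | F | T | T | F || F
F | F | T | T | T || T
F | T | F | F | F || F
F | T | F | F | T || F
F | T | F | T | F || F
F | T | F | T | T || T
F | T | T | F | F || F
F | T | T | F | T || F
F | T | T | T | F || F
F | T | T | T | T || T
T | F | F | F | F || F
T | F | F | F | T || F
T | F | F | T | F || F
T | F | F | T | T || F
T | F | T | F | F || F
T | F | T | F | T || F
T | F | T | T | F || F
T | F | T | T | T || T
T | T | F | F | F || F
T | T | F | F | T || F
T | T | F | T | F || F
T | T | F | T | T || T
T | T | T | F | F || F
T | T | T | F | T || F
T | T | T | T | F || F
T | T | T | T | T || T
The formula is true on 8 of the 32 rows.

8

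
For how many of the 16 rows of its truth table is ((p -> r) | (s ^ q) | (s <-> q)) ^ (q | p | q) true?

p  q  r  s     (p -> r)  (s ^ q)  (s <-> q)  (q | p | q)  φ
1  1  1  1        1         0         1           1       0
1  1  1  0        1         1         0           1       0
1  1  0  1        0         0         1           1       0
1  1  0  0        0         1         0           1       0
1  0  1  1        1         1         0           1       0
1  0  1  0        1         0         1           1       0
1  0  0  1        0         1         0           1       0
1  0  0  0        0         0         1           1       0
0  1  1  1        1         0         1           1       0
0  1  1  0        1         1         0           1       0
0  1  0  1        1         0         1           1       0
0  1  0  0        1         1         0           1       0
0  0  1  1        1         1         0           0       1
0  0  1  0        1         0         1           0       1
0  0  0  1        1         1         0           0       1
0  0  0  0        1         0         1           0       1
The formula is true on 4 of the 16 rows.

4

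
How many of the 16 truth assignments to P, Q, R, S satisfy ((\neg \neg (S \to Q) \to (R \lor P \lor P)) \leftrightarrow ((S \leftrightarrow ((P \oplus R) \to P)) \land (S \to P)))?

P | Q | R | S || φ
1 | 1 | 1 | 1 || 1
1 | 1 | 1 | 0 || 0
1 | 1 | 0 | 1 || 1
1 | 1 | 0 | 0 || 0
1 | 0 | 1 | 1 || 1
1 | 0 | 1 | 0 || 0
1 | 0 | 0 | 1 || 1
1 | 0 | 0 | 0 || 0
0 | 1 | 1 | 1 || 0
0 | 1 | 1 | 0 || 1
0 | 1 | 0 | 1 || 1
0 | 1 | 0 | 0 || 1
0 | 0 | 1 | 1 || 0
0 | 0 | 1 | 0 || 1
0 | 0 | 0 | 1 || 0
0 | 0 | 0 | 0 || 1
The formula is true on 9 of the 16 rows.

9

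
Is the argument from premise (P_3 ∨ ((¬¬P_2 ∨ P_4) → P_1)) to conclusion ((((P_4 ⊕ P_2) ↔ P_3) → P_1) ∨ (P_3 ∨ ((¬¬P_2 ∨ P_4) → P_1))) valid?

P_1 | P_2 | P_3 | P_4 | φ | ψ
--- | --- | --- | --- | - | -
 F  |  F  |  F  |  F  | T | T
 F  |  F  |  F  |  T  | F | T
 F  |  F  |  T  |  F  | T | T
 F  |  F  |  T  |  T  | T | T
 F  |  T  |  F  |  F  | F | T
 F  |  T  |  F  |  T  | F | F
 F  |  T  |  T  |  F  | T | T
 F  |  T  |  T  |  T  | T | T
 T  |  F  |  F  |  F  | T | T
 T  |  F  |  F  |  T  | T | T
 T  |  F  |  T  |  F  | T | T
 T  |  F  |  T  |  T  | T | T
 T  |  T  |  F  |  F  | T | T
 T  |  T  |  F  |  T  | T | T
 T  |  T  |  T  |  F  | T | T
 T  |  T  |  T  |  T  | T | T
In every row where φ is true, ψ is also true, so φ ⊨ ψ.

yes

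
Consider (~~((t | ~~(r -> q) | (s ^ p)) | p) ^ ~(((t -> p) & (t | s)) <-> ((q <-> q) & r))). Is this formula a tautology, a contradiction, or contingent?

p  q  r  s  t  |  φ
1  1  1  1  1  |  1
1  1  1  1  0  |  1
1  1  1  0  1  |  1
1  1  1  0  0  |  0
1  1  0  1  1  |  0
1  1  0  1  0  |  0
1  1  0  0  1  |  0
1  1  0  0  0  |  1
1  0  1  1  1  |  1
1  0  1  1  0  |  1
1  0  1  0  1  |  1
1  0  1  0  0  |  0
1  0  0  1  1  |  0
1  0  0  1  0  |  0
1  0  0  0  1  |  0
1  0  0  0  0  |  1
0  1  1  1  1  |  0
0  1  1  1  0  |  1
0  1  1  0  1  |  0
0  1  1  0  0  |  0
0  1  0  1  1  |  1
0  1  0  1  0  |  0
0  1  0  0  1  |  1
0  1  0  0  0  |  1
0  0  1  1  1  |  0
0  0  1  1  0  |  1
0  0  1  0  1  |  0
0  0  1  0  0  |  1
0  0  0  1  1  |  1
0  0  0  1  0  |  0
0  0  0  0  1  |  1
0  0  0  0  0  |  1
17 of 32 rows are 1, so the formula is contingent.

contingent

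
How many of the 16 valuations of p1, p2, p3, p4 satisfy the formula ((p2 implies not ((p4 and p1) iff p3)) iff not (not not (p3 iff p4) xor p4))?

10

  p1  |   p2  |   p3  |   p4  | (p4 and p1) | ((p4 and p1) iff p3) | not ((p4 and p1) iff p3) | (p3 iff p4) | not (p3 iff p4) | not not (p3 iff p4) | (not not (p3 iff p4) xor p4) |   φ  
----- | ----- | ----- | ----- | ----------- | -------------------- | ------------------------ | ----------- | --------------- | ------------------- | ---------------------------- | -----
False | False | False | False |    False    |         True         |          False           |     True    |      False      |         True        |             True             | False
False | False | False |  True |    False    |         True         |          False           |    False    |       True      |        False        |             True             | False
False | False |  True | False |    False    |        False         |           True           |    False    |       True      |        False        |            False             |  True
False | False |  True |  True |    False    |        False         |           True           |     True    |      False      |         True        |            False             |  True
False |  True | False | False |    False    |         True         |          False           |     True    |      False      |         True        |             True             |  True
False |  True | False |  True |    False    |         True         |          False           |    False    |       True      |        False        |             True             |  True
False |  True |  True | False |    False    |        False         |           True           |    False    |       True      |        False        |            False             |  True
False |  True |  True |  True |    False    |        False         |           True           |     True    |      False      |         True        |            False             |  True
 True | False | False | False |    False    |         True         |          False           |     True    |      False      |         True        |             True             | False
 True | False | False |  True |     True    |        False         |           True           |    False    |       True      |        False        |             True             | False
 True | False |  True | False |    False    |        False         |           True           |    False    |       True      |        False        |            False             |  True
 True | False |  True |  True |     True    |         True         |          False           |     True    |      False      |         True        |            False             |  True
 True |  True | False | False |    False    |         True         |          False           |     True    |      False      |         True        |             True             |  True
 True |  True | False |  True |     True    |        False         |           True           |    False    |       True      |        False        |             True             | False
 True |  True |  True | False |    False    |        False         |           True           |    False    |       True      |        False        |            False             |  True
 True |  True |  True |  True |     True    |         True         |          False           |     True    |      False      |         True        |            False             | False
The formula is true on 10 of the 16 rows.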